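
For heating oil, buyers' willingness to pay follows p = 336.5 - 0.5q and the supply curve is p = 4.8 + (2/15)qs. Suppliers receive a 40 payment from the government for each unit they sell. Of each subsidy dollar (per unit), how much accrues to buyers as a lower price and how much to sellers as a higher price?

Buyers gain 600/19 per unit; sellers gain 160/19 per unit

Pre-subsidy: 336.5 - 0.5q = 4.8 + (2/15)q gives q* = 9951/19 and p* = 1418/19.
With the subsidy, sellers receive ps = pb + 40 for each unit, where pb is the price buyers pay.
On the curves, pb = 336.5 - 0.5q and ps = 4.8 + (2/15)q; the wedge ps − pb = 40 gives 4.8 + (2/15)q − (336.5 - 0.5q) = 40, so q' = 11151/19.
Then pb = 336.5 − 0.5·(11151/19) = 818/19 and ps = 4.8 + (2/15)·(11151/19) = 1578/19.
Buyers' price falls by p* − pb = 1418/19 − 818/19 = 600/19; sellers' price rises by ps − p* = 1578/19 − 1418/19 = 160/19.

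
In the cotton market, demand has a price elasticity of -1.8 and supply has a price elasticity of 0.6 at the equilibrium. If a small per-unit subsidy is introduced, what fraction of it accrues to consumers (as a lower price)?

Consumer share = 0.25

For a small subsidy around the equilibrium, the benefit split depends on the relative slopes, which at a point are proportional to the elasticities.
Buyer share = εs/(εs + |εd|) = 0.6/(0.6 + 1.8) = 0.25; seller share = |εd|/(εs + |εd|) = 0.75.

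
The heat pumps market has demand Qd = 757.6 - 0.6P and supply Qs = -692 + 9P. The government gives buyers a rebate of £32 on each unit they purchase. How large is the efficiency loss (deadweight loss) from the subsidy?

Pre-subsidy: 757.6 - 0.6P = -692 + 9P gives P* = 151, Q* = 667.
With the rebate, buyers effectively pay Pb = Ps − 32, where Ps is the price sellers receive.
Demand in terms of Ps becomes Qd = 757.6 − 0.6(Ps − 32) = 776.8 - 0.6Ps. Setting this equal to supply: 776.8 - 0.6Ps = -692 + 9Ps, so Ps = 153.
Buyers pay Pb = 153 − 32 = 121; Q' = -692 + 9·153 = 685.
The subsidy expands output by 685 − 667 = 18 past the efficient level; on those units the gap between marginal cost and willingness to pay runs from 0 up to 32.
DWL = ½ × 32 × 18 = 288.

Deadweight loss = £288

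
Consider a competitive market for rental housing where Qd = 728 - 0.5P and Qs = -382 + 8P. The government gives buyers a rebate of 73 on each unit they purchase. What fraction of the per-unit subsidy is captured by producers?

Pre-subsidy: 728 - 0.5P = -382 + 8P gives P* = 2220/17, Q* = 11266/17.
With the rebate, buyers effectively pay Pb = Ps − 73, where Ps is the price sellers receive.
Demand in terms of Ps becomes Qd = 728 − 0.5(Ps − 73) = 764.5 - 0.5Ps. Setting this equal to supply: 764.5 - 0.5Ps = -382 + 8Ps, so Ps = 2293/17.
Buyers pay Pb = 2293/17 − 73 = 1052/17; Q' = -382 + 8·(2293/17) = 11850/17.
Buyers' price falls by P* − Pb = 2220/17 − 1052/17 = 1168/17; sellers' price rises by Ps − P* = 2293/17 − 2220/17 = 73/17.
So producers capture (73/17)/73 = 1/17 of each unit of subsidy.

Producer share = 1/17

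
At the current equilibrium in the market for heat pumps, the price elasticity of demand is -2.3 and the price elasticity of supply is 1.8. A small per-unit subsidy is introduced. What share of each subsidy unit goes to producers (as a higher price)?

For a small subsidy around the equilibrium, the benefit split depends on the relative slopes, which at a point are proportional to the elasticities.
Buyer share = εs/(εs + |εd|) = 1.8/(1.8 + 2.3) = 18/41; seller share = |εd|/(εs + |εd|) = 23/41.
So producers capture 23/41 of the subsidy.

Producer share = 23/41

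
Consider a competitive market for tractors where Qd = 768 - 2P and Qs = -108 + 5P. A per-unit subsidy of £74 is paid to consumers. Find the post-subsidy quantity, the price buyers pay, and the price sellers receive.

Q' = 4364/7; buyers pay 506/7; sellers receive 1024/7

Pre-subsidy: 768 - 2P = -108 + 5P gives P* = 876/7, Q* = 3624/7.
With the rebate, buyers effectively pay Pb = Ps − 74, where Ps is the price sellers receive.
Demand in terms of Ps becomes Qd = 768 − 2(Ps − 74) = 916 - 2Ps. Setting this equal to supply: 916 - 2Ps = -108 + 5Ps, so Ps = 1024/7.
Buyers pay Pb = 1024/7 − 74 = 506/7; Q' = -108 + 5·(1024/7) = 4364/7.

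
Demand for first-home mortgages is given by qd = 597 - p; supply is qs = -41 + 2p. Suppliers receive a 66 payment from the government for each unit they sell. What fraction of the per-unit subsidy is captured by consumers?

Consumer share = 2/3

Pre-subsidy: 597 - p = -41 + 2p gives p* = 638/3, q* = 1153/3.
With the subsidy, sellers receive ps = pb + 66 for each unit, where pb is the price buyers pay.
Supply in terms of pb becomes qs = -41 + 2(pb + 66) = 91 + 2pb. Setting this equal to demand: 597 - pb = 91 + 2pb, so pb = 506/3.
Sellers receive ps = 506/3 + 66 = 704/3; q' = 597 − 1·(506/3) = 1285/3.
Buyers' price falls by p* − pb = 638/3 − 506/3 = 44; sellers' price rises by ps − p* = 704/3 − 638/3 = 22.
So consumers capture 44/66 = 2/3 of each unit of subsidy.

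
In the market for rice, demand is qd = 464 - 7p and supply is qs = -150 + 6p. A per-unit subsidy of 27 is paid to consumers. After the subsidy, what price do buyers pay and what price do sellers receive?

Buyers pay 452/13; sellers receive 803/13

Pre-subsidy: 464 - 7p = -150 + 6p gives p* = 614/13, q* = 1734/13.
With the rebate, buyers effectively pay pb = ps − 27, where ps is the price sellers receive.
Demand in terms of ps becomes qd = 464 − 7(ps − 27) = 653 - 7ps. Setting this equal to supply: 653 - 7ps = -150 + 6ps, so ps = 803/13.
Buyers pay pb = 803/13 − 27 = 452/13; q' = -150 + 6·(803/13) = 2868/13.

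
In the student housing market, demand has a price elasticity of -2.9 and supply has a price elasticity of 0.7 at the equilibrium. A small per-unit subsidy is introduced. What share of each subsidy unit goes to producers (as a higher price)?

For a small subsidy around the equilibrium, the benefit split depends on the relative slopes, which at a point are proportional to the elasticities.
Buyer share = εs/(εs + |εd|) = 0.7/(0.7 + 2.9) = 7/36; seller share = |εd|/(εs + |εd|) = 29/36.
So producers capture 29/36 of the subsidy.

Producer share = 29/36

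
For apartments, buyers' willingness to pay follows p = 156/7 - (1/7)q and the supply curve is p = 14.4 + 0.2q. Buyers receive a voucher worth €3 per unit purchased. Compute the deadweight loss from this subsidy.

Deadweight loss = €13.125

Pre-subsidy: 156/7 - (1/7)q = 14.4 + 0.2q gives q* = 23 and p* = 19.
With the rebate, buyers effectively pay pb = ps − 3, where ps is the price sellers receive.
On the curves, pb = 156/7 - (1/7)q and ps = 14.4 + 0.2q; the wedge ps − pb = 3 gives 14.4 + 0.2q − (156/7 - (1/7)q) = 3, so q' = 31.75.
Then pb = 156/7 − (1/7)·31.75 = 17.75 and ps = 14.4 + 0.2·31.75 = 20.75.
The subsidy expands output by 31.75 − 23 = 8.75 past the efficient level; on those units the gap between marginal cost and willingness to pay runs from 0 up to 3.
DWL = ½ × 3 × 8.75 = 13.125.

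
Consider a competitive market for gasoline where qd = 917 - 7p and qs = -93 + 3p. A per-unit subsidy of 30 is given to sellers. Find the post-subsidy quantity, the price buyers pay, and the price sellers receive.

q' = 273; buyers pay 92; sellers receive 122

Pre-subsidy: 917 - 7p = -93 + 3p gives p* = 101, q* = 210.
With the subsidy, sellers receive ps = pb + 30 for each unit, where pb is the price buyers pay.
Supply in terms of pb becomes qs = -93 + 3(pb + 30) = -3 + 3pb. Setting this equal to demand: 917 - 7pb = -3 + 3pb, so pb = 92.
Sellers receive ps = 92 + 30 = 122; q' = 917 − 7·92 = 273.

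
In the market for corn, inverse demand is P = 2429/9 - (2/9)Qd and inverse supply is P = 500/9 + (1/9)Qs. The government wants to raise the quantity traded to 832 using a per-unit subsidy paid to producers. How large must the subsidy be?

At Q = 832, from the demand curve buyers pay Pb = 2429/9 − (2/9)·832 = 85; from the supply curve sellers need Ps = 500/9 + (1/9)·832 = 148.
The subsidy must fill the gap: s = Ps − Pb = 148 − 85 = 63.

Required subsidy s = 63 per unit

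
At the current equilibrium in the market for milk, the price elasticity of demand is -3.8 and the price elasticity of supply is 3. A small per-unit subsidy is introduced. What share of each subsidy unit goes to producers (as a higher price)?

Producer share = 19/34

For a small subsidy around the equilibrium, the benefit split depends on the relative slopes, which at a point are proportional to the elasticities.
Buyer share = εs/(εs + |εd|) = 3/(3 + 3.8) = 15/34; seller share = |εd|/(εs + |εd|) = 19/34.
So producers capture 19/34 of the subsidy.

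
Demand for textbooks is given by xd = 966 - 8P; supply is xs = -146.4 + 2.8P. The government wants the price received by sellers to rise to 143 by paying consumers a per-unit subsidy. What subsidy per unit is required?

At a seller price of 143, quantity supplied is -146.4 + 2.8·143 = 254.
Buyers absorb 254 only when they pay Pb with 966 − 8·Pb = 254, i.e. Pb = 89.
s = Ps − Pb = 143 − 89 = 54.

Required subsidy s = 54 per unit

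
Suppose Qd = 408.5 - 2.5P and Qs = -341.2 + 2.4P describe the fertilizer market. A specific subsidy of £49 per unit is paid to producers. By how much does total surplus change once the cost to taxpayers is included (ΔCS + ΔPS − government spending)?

Pre-subsidy: 408.5 - 2.5P = -341.2 + 2.4P gives P* = 153, Q* = 26.
With the subsidy, sellers receive Ps = Pb + 49 for each unit, where Pb is the price buyers pay.
Supply in terms of Pb becomes Qs = -341.2 + 2.4(Pb + 49) = -223.6 + 2.4Pb. Setting this equal to demand: 408.5 - 2.5Pb = -223.6 + 2.4Pb, so Pb = 129.
Sellers receive Ps = 129 + 49 = 178; Q' = 408.5 − 2.5·129 = 86.
ΔCS = ½(26 + 86)(153 − 129) = 1344; ΔPS = ½(26 + 86)(178 − 153) = 1400.
Government spending = 49 × 86 = 4214.
Net change = 1344 + 1400 − 4214 = -1470. The loss equals the DWL triangle ½·49·60.

Net change in total surplus = -£1470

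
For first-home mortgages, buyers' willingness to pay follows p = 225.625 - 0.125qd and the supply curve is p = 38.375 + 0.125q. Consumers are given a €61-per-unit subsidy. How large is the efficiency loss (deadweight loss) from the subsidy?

Pre-subsidy: 225.625 - 0.125q = 38.375 + 0.125q gives q* = 749 and p* = 132.
With the rebate, buyers effectively pay pb = ps − 61, where ps is the price sellers receive.
On the curves, pb = 225.625 - 0.125q and ps = 38.375 + 0.125q; the wedge ps − pb = 61 gives 38.375 + 0.125q − (225.625 - 0.125q) = 61, so q' = 993.
Then pb = 225.625 − 0.125·993 = 101.5 and ps = 38.375 + 0.125·993 = 162.5.
The subsidy expands output by 993 − 749 = 244 past the efficient level; on those units the gap between marginal cost and willingness to pay runs from 0 up to 61.
DWL = ½ × 61 × 244 = 7442.

Deadweight loss = €7442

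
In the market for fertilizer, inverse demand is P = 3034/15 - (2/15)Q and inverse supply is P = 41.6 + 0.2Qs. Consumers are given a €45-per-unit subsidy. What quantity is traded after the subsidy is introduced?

Q' = 617

Pre-subsidy: 3034/15 - (2/15)Q = 41.6 + 0.2Q gives Q* = 482 and P* = 138.
With the rebate, buyers effectively pay Pb = Ps − 45, where Ps is the price sellers receive.
On the curves, Pb = 3034/15 - (2/15)Q and Ps = 41.6 + 0.2Q; the wedge Ps − Pb = 45 gives 41.6 + 0.2Q − (3034/15 - (2/15)Q) = 45, so Q' = 617.
Then Pb = 3034/15 − (2/15)·617 = 120 and Ps = 41.6 + 0.2·617 = 165.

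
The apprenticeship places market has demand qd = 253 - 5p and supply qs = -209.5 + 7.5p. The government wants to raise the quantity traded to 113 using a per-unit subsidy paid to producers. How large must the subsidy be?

Required subsidy s = 15 per unit

At q = 113, invert demand for the buyer price: pb = (253 − 113)/5 = 28; invert supply for the seller price: ps = (113 − (-209.5))/7.5 = 43.
The subsidy must fill the gap: s = ps − pb = 43 − 28 = 15.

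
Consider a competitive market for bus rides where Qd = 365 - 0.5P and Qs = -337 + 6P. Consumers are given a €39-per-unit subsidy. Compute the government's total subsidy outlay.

Pre-subsidy: 365 - 0.5P = -337 + 6P gives P* = 108, Q* = 311.
With the rebate, buyers effectively pay Pb = Ps − 39, where Ps is the price sellers receive.
Demand in terms of Ps becomes Qd = 365 − 0.5(Ps − 39) = 384.5 - 0.5Ps. Setting this equal to supply: 384.5 - 0.5Ps = -337 + 6Ps, so Ps = 111.
Buyers pay Pb = 111 − 39 = 72; Q' = -337 + 6·111 = 329.
Government outlay = subsidy × quantity = 39 × 329 = 12831.

Government cost = €12831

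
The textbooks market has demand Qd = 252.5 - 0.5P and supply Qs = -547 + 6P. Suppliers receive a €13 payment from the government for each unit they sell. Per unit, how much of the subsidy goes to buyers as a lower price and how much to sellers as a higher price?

Pre-subsidy: 252.5 - 0.5P = -547 + 6P gives P* = 123, Q* = 191.
With the subsidy, sellers receive Ps = Pb + 13 for each unit, where Pb is the price buyers pay.
Supply in terms of Pb becomes Qs = -547 + 6(Pb + 13) = -469 + 6Pb. Setting this equal to demand: 252.5 - 0.5Pb = -469 + 6Pb, so Pb = 111.
Sellers receive Ps = 111 + 13 = 124; Q' = 252.5 − 0.5·111 = 197.
Buyers' price falls by P* − Pb = 123 − 111 = 12; sellers' price rises by Ps − P* = 124 − 123 = 1.

Buyers gain €12 per unit; sellers gain €1 per unit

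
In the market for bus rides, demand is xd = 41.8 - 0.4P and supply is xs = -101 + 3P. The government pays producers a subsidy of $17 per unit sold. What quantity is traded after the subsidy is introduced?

x' = 31

Pre-subsidy: 41.8 - 0.4P = -101 + 3P gives P* = 42, x* = 25.
With the subsidy, sellers receive Ps = Pb + 17 for each unit, where Pb is the price buyers pay.
Supply in terms of Pb becomes xs = -101 + 3(Pb + 17) = -50 + 3Pb. Setting this equal to demand: 41.8 - 0.4Pb = -50 + 3Pb, so Pb = 27.
Sellers receive Ps = 27 + 17 = 44; x' = 41.8 − 0.4·27 = 31.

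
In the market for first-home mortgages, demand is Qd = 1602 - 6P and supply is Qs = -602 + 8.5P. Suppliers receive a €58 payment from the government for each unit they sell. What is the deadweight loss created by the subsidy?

Deadweight loss = €5916

Pre-subsidy: 1602 - 6P = -602 + 8.5P gives P* = 152, Q* = 690.
With the subsidy, sellers receive Ps = Pb + 58 for each unit, where Pb is the price buyers pay.
Supply in terms of Pb becomes Qs = -602 + 8.5(Pb + 58) = -109 + 8.5Pb. Setting this equal to demand: 1602 - 6Pb = -109 + 8.5Pb, so Pb = 118.
Sellers receive Ps = 118 + 58 = 176; Q' = 1602 − 6·118 = 894.
The subsidy expands output by 894 − 690 = 204 past the efficient level; on those units the gap between marginal cost and willingness to pay runs from 0 up to 58.
DWL = ½ × 58 × 204 = 5916.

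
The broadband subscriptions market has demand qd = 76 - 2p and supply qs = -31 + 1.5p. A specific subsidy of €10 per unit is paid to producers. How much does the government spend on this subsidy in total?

Pre-subsidy: 76 - 2p = -31 + 1.5p gives p* = 214/7, q* = 104/7.
With the subsidy, sellers receive ps = pb + 10 for each unit, where pb is the price buyers pay.
Supply in terms of pb becomes qs = -31 + 1.5(pb + 10) = -16 + 1.5pb. Setting this equal to demand: 76 - 2pb = -16 + 1.5pb, so pb = 184/7.
Sellers receive ps = 184/7 + 10 = 254/7; q' = 76 − 2·(184/7) = 164/7.
Government outlay = subsidy × quantity = 10 × 164/7 = 1640/7.

Government cost = 1640/7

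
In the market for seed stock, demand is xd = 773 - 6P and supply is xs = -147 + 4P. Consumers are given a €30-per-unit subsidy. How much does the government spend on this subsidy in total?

Government cost = €8790

Pre-subsidy: 773 - 6P = -147 + 4P gives P* = 92, x* = 221.
With the rebate, buyers effectively pay Pb = Ps − 30, where Ps is the price sellers receive.
Demand in terms of Ps becomes xd = 773 − 6(Ps − 30) = 953 - 6Ps. Setting this equal to supply: 953 - 6Ps = -147 + 4Ps, so Ps = 110.
Buyers pay Pb = 110 − 30 = 80; x' = -147 + 4·110 = 293.
Government outlay = subsidy × quantity = 30 × 293 = 8790.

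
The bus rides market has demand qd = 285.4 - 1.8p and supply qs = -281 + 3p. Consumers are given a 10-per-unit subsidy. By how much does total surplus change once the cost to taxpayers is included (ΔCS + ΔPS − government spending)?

Net change in total surplus = -56.25

Pre-subsidy: 285.4 - 1.8p = -281 + 3p gives p* = 118, q* = 73.
With the rebate, buyers effectively pay pb = ps − 10, where ps is the price sellers receive.
Demand in terms of ps becomes qd = 285.4 − 1.8(ps − 10) = 303.4 - 1.8ps. Setting this equal to supply: 303.4 - 1.8ps = -281 + 3ps, so ps = 121.75.
Buyers pay pb = 121.75 − 10 = 111.75; q' = -281 + 3·121.75 = 84.25.
ΔCS = ½(73 + 84.25)(118 − 111.75) = 491.40625; ΔPS = ½(73 + 84.25)(121.75 − 118) = 294.84375.
Government spending = 10 × 84.25 = 842.5.
Net change = 491.40625 + 294.84375 − 842.5 = -56.25. The loss equals the DWL triangle ½·10·11.25.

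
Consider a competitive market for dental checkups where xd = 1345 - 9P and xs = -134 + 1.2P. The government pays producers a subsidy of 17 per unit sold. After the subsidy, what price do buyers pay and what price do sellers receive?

Buyers pay 143; sellers receive 160

Pre-subsidy: 1345 - 9P = -134 + 1.2P gives P* = 145, x* = 40.
With the subsidy, sellers receive Ps = Pb + 17 for each unit, where Pb is the price buyers pay.
Supply in terms of Pb becomes xs = -134 + 1.2(Pb + 17) = -113.6 + 1.2Pb. Setting this equal to demand: 1345 - 9Pb = -113.6 + 1.2Pb, so Pb = 143.
Sellers receive Ps = 143 + 17 = 160; x' = 1345 − 9·143 = 58.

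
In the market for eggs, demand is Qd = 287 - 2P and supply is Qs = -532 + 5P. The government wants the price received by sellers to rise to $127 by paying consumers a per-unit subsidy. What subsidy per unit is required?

Required subsidy s = $35 per unit

At a seller price of 127, quantity supplied is -532 + 5·127 = 103.
Buyers absorb 103 only when they pay Pb with 287 − 2·Pb = 103, i.e. Pb = 92.
s = Ps − Pb = 127 − 92 = 35.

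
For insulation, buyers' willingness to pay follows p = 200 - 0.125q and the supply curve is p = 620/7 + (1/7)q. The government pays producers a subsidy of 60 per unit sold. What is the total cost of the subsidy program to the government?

Pre-subsidy: 200 - 0.125q = 620/7 + (1/7)q gives q* = 416 and p* = 148.
With the subsidy, sellers receive ps = pb + 60 for each unit, where pb is the price buyers pay.
On the curves, pb = 200 - 0.125q and ps = 620/7 + (1/7)q; the wedge ps − pb = 60 gives 620/7 + (1/7)q − (200 - 0.125q) = 60, so q' = 640.
Then pb = 200 − 0.125·640 = 120 and ps = 620/7 + (1/7)·640 = 180.
Government outlay = subsidy × quantity = 60 × 640 = 38400.

Government cost = 38400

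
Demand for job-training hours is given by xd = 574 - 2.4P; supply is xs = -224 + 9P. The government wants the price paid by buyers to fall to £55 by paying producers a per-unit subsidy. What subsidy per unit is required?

At a buyer price of 55, quantity demanded is 574 − 2.4·55 = 442.
Sellers supply 442 only when they receive Ps with -224 + 9·Ps = 442, i.e. Ps = 74.
s = Ps − Pb = 74 − 55 = 19.

Required subsidy s = £19 per unit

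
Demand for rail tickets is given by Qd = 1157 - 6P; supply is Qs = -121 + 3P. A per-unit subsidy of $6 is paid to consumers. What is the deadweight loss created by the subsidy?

Pre-subsidy: 1157 - 6P = -121 + 3P gives P* = 142, Q* = 305.
With the rebate, buyers effectively pay Pb = Ps − 6, where Ps is the price sellers receive.
Demand in terms of Ps becomes Qd = 1157 − 6(Ps − 6) = 1193 - 6Ps. Setting this equal to supply: 1193 - 6Ps = -121 + 3Ps, so Ps = 146.
Buyers pay Pb = 146 − 6 = 140; Q' = -121 + 3·146 = 317.
The subsidy expands output by 317 − 305 = 12 past the efficient level; on those units the gap between marginal cost and willingness to pay runs from 0 up to 6.
DWL = ½ × 6 × 12 = 36.

Deadweight loss = $36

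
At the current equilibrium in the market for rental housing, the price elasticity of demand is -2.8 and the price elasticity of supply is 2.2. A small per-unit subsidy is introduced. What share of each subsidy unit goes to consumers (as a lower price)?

For a small subsidy around the equilibrium, the benefit split depends on the relative slopes, which at a point are proportional to the elasticities.
Buyer share = εs/(εs + |εd|) = 2.2/(2.2 + 2.8) = 0.44; seller share = |εd|/(εs + |εd|) = 0.56.

Consumer share = 0.44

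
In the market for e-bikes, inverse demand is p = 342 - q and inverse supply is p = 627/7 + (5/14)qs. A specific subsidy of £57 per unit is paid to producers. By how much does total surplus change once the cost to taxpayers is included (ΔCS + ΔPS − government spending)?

Net change in total surplus = -£1197

Pre-subsidy: 342 - q = 627/7 + (5/14)q gives q* = 186 and p* = 156.
With the subsidy, sellers receive ps = pb + 57 for each unit, where pb is the price buyers pay.
On the curves, pb = 342 - q and ps = 627/7 + (5/14)q; the wedge ps − pb = 57 gives 627/7 + (5/14)q − (342 - q) = 57, so q' = 228.
Then pb = 342 − 1·228 = 114 and ps = 627/7 + (5/14)·228 = 171.
ΔCS = ½(186 + 228)(156 − 114) = 8694; ΔPS = ½(186 + 228)(171 − 156) = 3105.
Government spending = 57 × 228 = 12996.
Net change = 8694 + 3105 − 12996 = -1197. The loss equals the DWL triangle ½·57·42.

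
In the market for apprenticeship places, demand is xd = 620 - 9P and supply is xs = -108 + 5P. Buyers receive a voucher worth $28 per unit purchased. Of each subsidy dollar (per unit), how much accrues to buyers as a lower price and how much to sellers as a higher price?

Pre-subsidy: 620 - 9P = -108 + 5P gives P* = 52, x* = 152.
With the rebate, buyers effectively pay Pb = Ps − 28, where Ps is the price sellers receive.
Demand in terms of Ps becomes xd = 620 − 9(Ps − 28) = 872 - 9Ps. Setting this equal to supply: 872 - 9Ps = -108 + 5Ps, so Ps = 70.
Buyers pay Pb = 70 − 28 = 42; x' = -108 + 5·70 = 242.
Buyers' price falls by P* − Pb = 52 − 42 = 10; sellers' price rises by Ps − P* = 70 − 52 = 18.

Buyers gain $10 per unit; sellers gain $18 per unit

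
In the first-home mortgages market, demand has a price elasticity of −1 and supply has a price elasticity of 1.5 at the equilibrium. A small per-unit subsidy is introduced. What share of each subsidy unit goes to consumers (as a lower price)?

For a small subsidy around the equilibrium, the benefit split depends on the relative slopes, which at a point are proportional to the elasticities.
Buyer share = εs/(εs + |εd|) = 1.5/(1.5 + 1) = 0.6; seller share = |εd|/(εs + |εd|) = 0.4.

Consumer share = 0.6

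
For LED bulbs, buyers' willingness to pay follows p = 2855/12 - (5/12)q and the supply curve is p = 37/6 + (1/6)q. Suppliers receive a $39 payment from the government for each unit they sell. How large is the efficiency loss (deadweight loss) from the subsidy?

Deadweight loss = 9126/7

Pre-subsidy: 2855/12 - (5/12)q = 37/6 + (1/6)q gives q* = 2781/7 and p* = 1520/21.
With the subsidy, sellers receive ps = pb + 39 for each unit, where pb is the price buyers pay.
On the curves, pb = 2855/12 - (5/12)q and ps = 37/6 + (1/6)q; the wedge ps − pb = 39 gives 37/6 + (1/6)q − (2855/12 - (5/12)q) = 39, so q' = 3249/7.
Then pb = 2855/12 − (5/12)·(3249/7) = 935/21 and ps = 37/6 + (1/6)·(3249/7) = 1754/21.
The subsidy expands output by 3249/7 − 2781/7 = 468/7 past the efficient level; on those units the gap between marginal cost and willingness to pay runs from 0 up to 39.
DWL = ½ × 39 × 468/7 = 9126/7.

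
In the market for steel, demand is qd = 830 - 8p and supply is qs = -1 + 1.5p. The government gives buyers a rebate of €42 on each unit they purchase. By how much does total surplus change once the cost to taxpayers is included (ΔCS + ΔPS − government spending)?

Net change in total surplus = -21168/19

Pre-subsidy: 830 - 8p = -1 + 1.5p gives p* = 1662/19, q* = 2474/19.
With the rebate, buyers effectively pay pb = ps − 42, where ps is the price sellers receive.
Demand in terms of ps becomes qd = 830 − 8(ps − 42) = 1166 - 8ps. Setting this equal to supply: 1166 - 8ps = -1 + 1.5ps, so ps = 2334/19.
Buyers pay pb = 2334/19 − 42 = 1536/19; q' = -1 + 1.5·(2334/19) = 3482/19.
ΔCS = ½(2474/19 + 3482/19)(1662/19 − 1536/19) = 375228/361; ΔPS = ½(2474/19 + 3482/19)(2334/19 − 1662/19) = 2001216/361.
Government spending = 42 × 3482/19 = 146244/19.
Net change = 375228/361 + 2001216/361 − 146244/19 = -21168/19. The loss equals the DWL triangle ½·42·1008/19.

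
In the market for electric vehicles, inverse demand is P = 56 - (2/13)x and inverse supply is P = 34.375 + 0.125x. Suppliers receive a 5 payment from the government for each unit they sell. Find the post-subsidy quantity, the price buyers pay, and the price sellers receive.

Pre-subsidy: 56 - (2/13)x = 34.375 + 0.125x gives x* = 2249/29 and P* = 1278/29.
With the subsidy, sellers receive Ps = Pb + 5 for each unit, where Pb is the price buyers pay.
On the curves, Pb = 56 - (2/13)x and Ps = 34.375 + 0.125x; the wedge Ps − Pb = 5 gives 34.375 + 0.125x − (56 - (2/13)x) = 5, so x' = 2769/29.
Then Pb = 56 − (2/13)·(2769/29) = 1198/29 and Ps = 34.375 + 0.125·(2769/29) = 1343/29.

x' = 2769/29; buyers pay 1198/29; sellers receive 1343/29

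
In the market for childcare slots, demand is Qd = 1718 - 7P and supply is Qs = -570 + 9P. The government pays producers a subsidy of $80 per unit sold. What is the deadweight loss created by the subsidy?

Pre-subsidy: 1718 - 7P = -570 + 9P gives P* = 143, Q* = 717.
With the subsidy, sellers receive Ps = Pb + 80 for each unit, where Pb is the price buyers pay.
Supply in terms of Pb becomes Qs = -570 + 9(Pb + 80) = 150 + 9Pb. Setting this equal to demand: 1718 - 7Pb = 150 + 9Pb, so Pb = 98.
Sellers receive Ps = 98 + 80 = 178; Q' = 1718 − 7·98 = 1032.
The subsidy expands output by 1032 − 717 = 315 past the efficient level; on those units the gap between marginal cost and willingness to pay runs from 0 up to 80.
DWL = ½ × 80 × 315 = 12600.

Deadweight loss = $12600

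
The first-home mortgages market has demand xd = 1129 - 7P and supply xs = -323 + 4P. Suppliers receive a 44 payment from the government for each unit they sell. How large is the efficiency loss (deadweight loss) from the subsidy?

Deadweight loss = 2464

Pre-subsidy: 1129 - 7P = -323 + 4P gives P* = 132, x* = 205.
With the subsidy, sellers receive Ps = Pb + 44 for each unit, where Pb is the price buyers pay.
Supply in terms of Pb becomes xs = -323 + 4(Pb + 44) = -147 + 4Pb. Setting this equal to demand: 1129 - 7Pb = -147 + 4Pb, so Pb = 116.
Sellers receive Ps = 116 + 44 = 160; x' = 1129 − 7·116 = 317.
The subsidy expands output by 317 − 205 = 112 past the efficient level; on those units the gap between marginal cost and willingness to pay runs from 0 up to 44.
DWL = ½ × 44 × 112 = 2464.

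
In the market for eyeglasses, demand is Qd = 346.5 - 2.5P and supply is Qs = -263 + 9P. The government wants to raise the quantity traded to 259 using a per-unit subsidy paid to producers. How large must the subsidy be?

At Q = 259, invert demand for the buyer price: Pb = (346.5 − 259)/2.5 = 35; invert supply for the seller price: Ps = (259 − (-263))/9 = 58.
The subsidy must fill the gap: s = Ps − Pb = 58 − 35 = 23.

Required subsidy s = 23 per unit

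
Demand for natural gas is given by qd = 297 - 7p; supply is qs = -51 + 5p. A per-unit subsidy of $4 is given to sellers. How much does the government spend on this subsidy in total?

Government cost = 1268/3

Pre-subsidy: 297 - 7p = -51 + 5p gives p* = 29, q* = 94.
With the subsidy, sellers receive ps = pb + 4 for each unit, where pb is the price buyers pay.
Supply in terms of pb becomes qs = -51 + 5(pb + 4) = -31 + 5pb. Setting this equal to demand: 297 - 7pb = -31 + 5pb, so pb = 82/3.
Sellers receive ps = 82/3 + 4 = 94/3; q' = 297 − 7·(82/3) = 317/3.
Government outlay = subsidy × quantity = 4 × 317/3 = 1268/3.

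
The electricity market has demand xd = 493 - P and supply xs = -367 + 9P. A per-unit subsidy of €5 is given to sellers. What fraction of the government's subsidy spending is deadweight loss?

DWL / government spending = 9/1646

Pre-subsidy: 493 - P = -367 + 9P gives P* = 86, x* = 407.
With the subsidy, sellers receive Ps = Pb + 5 for each unit, where Pb is the price buyers pay.
Supply in terms of Pb becomes xs = -367 + 9(Pb + 5) = -322 + 9Pb. Setting this equal to demand: 493 - Pb = -322 + 9Pb, so Pb = 81.5.
Sellers receive Ps = 81.5 + 5 = 86.5; x' = 493 − 1·81.5 = 411.5.
ΔCS = ½(407 + 411.5)(86 − 81.5) = 1841.625; ΔPS = ½(407 + 411.5)(86.5 − 86) = 204.625.
Government spending = 5 × 411.5 = 2057.5.
DWL = ½ × 5 × (411.5 − 407) = 11.25; fraction = 11.25 / 2057.5 = 9/1646.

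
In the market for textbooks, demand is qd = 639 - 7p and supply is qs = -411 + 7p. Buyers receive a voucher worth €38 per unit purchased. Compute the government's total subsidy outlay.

Pre-subsidy: 639 - 7p = -411 + 7p gives p* = 75, q* = 114.
With the rebate, buyers effectively pay pb = ps − 38, where ps is the price sellers receive.
Demand in terms of ps becomes qd = 639 − 7(ps − 38) = 905 - 7ps. Setting this equal to supply: 905 - 7ps = -411 + 7ps, so ps = 94.
Buyers pay pb = 94 − 38 = 56; q' = -411 + 7·94 = 247.
Government outlay = subsidy × quantity = 38 × 247 = 9386.

Government cost = €9386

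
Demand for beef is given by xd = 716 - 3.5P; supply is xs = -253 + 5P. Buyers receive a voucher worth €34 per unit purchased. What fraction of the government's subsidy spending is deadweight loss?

DWL / government spending = 35/387

Pre-subsidy: 716 - 3.5P = -253 + 5P gives P* = 114, x* = 317.
With the rebate, buyers effectively pay Pb = Ps − 34, where Ps is the price sellers receive.
Demand in terms of Ps becomes xd = 716 − 3.5(Ps − 34) = 835 - 3.5Ps. Setting this equal to supply: 835 - 3.5Ps = -253 + 5Ps, so Ps = 128.
Buyers pay Pb = 128 − 34 = 94; x' = -253 + 5·128 = 387.
ΔCS = ½(317 + 387)(114 − 94) = 7040; ΔPS = ½(317 + 387)(128 − 114) = 4928.
Government spending = 34 × 387 = 13158.
DWL = ½ × 34 × (387 − 317) = 1190; fraction = 1190 / 13158 = 35/387.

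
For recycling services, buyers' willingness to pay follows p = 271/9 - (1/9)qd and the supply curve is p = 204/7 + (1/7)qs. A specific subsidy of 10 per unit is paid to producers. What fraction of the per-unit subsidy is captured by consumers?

Consumer share = 0.4375

Pre-subsidy: 271/9 - (1/9)q = 204/7 + (1/7)q gives q* = 3.8125 and p* = 29.6875.
With the subsidy, sellers receive ps = pb + 10 for each unit, where pb is the price buyers pay.
On the curves, pb = 271/9 - (1/9)q and ps = 204/7 + (1/7)q; the wedge ps − pb = 10 gives 204/7 + (1/7)q − (271/9 - (1/9)q) = 10, so q' = 43.1875.
Then pb = 271/9 − (1/9)·43.1875 = 25.3125 and ps = 204/7 + (1/7)·43.1875 = 35.3125.
Buyers' price falls by p* − pb = 29.6875 − 25.3125 = 4.375; sellers' price rises by ps − p* = 35.3125 − 29.6875 = 5.625.
So consumers capture 4.375/10 = 0.4375 of each unit of subsidy.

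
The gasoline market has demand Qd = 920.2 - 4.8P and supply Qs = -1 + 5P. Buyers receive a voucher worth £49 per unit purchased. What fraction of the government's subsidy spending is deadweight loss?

Pre-subsidy: 920.2 - 4.8P = -1 + 5P gives P* = 94, Q* = 469.
With the rebate, buyers effectively pay Pb = Ps − 49, where Ps is the price sellers receive.
Demand in terms of Ps becomes Qd = 920.2 − 4.8(Ps − 49) = 1155.4 - 4.8Ps. Setting this equal to supply: 1155.4 - 4.8Ps = -1 + 5Ps, so Ps = 118.
Buyers pay Pb = 118 − 49 = 69; Q' = -1 + 5·118 = 589.
ΔCS = ½(469 + 589)(94 − 69) = 13225; ΔPS = ½(469 + 589)(118 − 94) = 12696.
Government spending = 49 × 589 = 28861.
DWL = ½ × 49 × (589 − 469) = 2940; fraction = 2940 / 28861 = 60/589.

DWL / government spending = 60/589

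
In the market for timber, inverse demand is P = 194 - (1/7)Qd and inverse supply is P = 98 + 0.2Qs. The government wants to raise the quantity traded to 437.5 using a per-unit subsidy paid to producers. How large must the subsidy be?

At Q = 437.5, from the demand curve buyers pay Pb = 194 − (1/7)·437.5 = 131.5; from the supply curve sellers need Ps = 98 + 0.2·437.5 = 185.5.
The subsidy must fill the gap: s = Ps − Pb = 185.5 − 131.5 = 54.

Required subsidy s = 54 per unit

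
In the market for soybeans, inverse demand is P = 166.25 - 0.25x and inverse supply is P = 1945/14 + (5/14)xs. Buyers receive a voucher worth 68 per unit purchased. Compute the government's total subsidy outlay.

Pre-subsidy: 166.25 - 0.25x = 1945/14 + (5/14)x gives x* = 45 and P* = 155.
With the rebate, buyers effectively pay Pb = Ps − 68, where Ps is the price sellers receive.
On the curves, Pb = 166.25 - 0.25x and Ps = 1945/14 + (5/14)x; the wedge Ps − Pb = 68 gives 1945/14 + (5/14)x − (166.25 - 0.25x) = 68, so x' = 157.
Then Pb = 166.25 − 0.25·157 = 127 and Ps = 1945/14 + (5/14)·157 = 195.
Government outlay = subsidy × quantity = 68 × 157 = 10676.

Government cost = 10676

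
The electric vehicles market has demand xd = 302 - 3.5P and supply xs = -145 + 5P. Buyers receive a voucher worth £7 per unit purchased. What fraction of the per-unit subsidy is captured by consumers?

Pre-subsidy: 302 - 3.5P = -145 + 5P gives P* = 894/17, x* = 2005/17.
With the rebate, buyers effectively pay Pb = Ps − 7, where Ps is the price sellers receive.
Demand in terms of Ps becomes xd = 302 − 3.5(Ps − 7) = 326.5 - 3.5Ps. Setting this equal to supply: 326.5 - 3.5Ps = -145 + 5Ps, so Ps = 943/17.
Buyers pay Pb = 943/17 − 7 = 824/17; x' = -145 + 5·(943/17) = 2250/17.
Buyers' price falls by P* − Pb = 894/17 − 824/17 = 70/17; sellers' price rises by Ps − P* = 943/17 − 894/17 = 49/17.
So consumers capture (70/17)/7 = 10/17 of each unit of subsidy.

Consumer share = 10/17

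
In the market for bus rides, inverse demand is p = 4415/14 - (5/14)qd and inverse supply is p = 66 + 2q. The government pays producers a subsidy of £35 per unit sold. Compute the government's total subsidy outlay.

Pre-subsidy: 4415/14 - (5/14)q = 66 + 2q gives q* = 3491/33 and p* = 9160/33.
With the subsidy, sellers receive ps = pb + 35 for each unit, where pb is the price buyers pay.
On the curves, pb = 4415/14 - (5/14)q and ps = 66 + 2q; the wedge ps − pb = 35 gives 66 + 2q − (4415/14 - (5/14)q) = 35, so q' = 1327/11.
Then pb = 4415/14 − (5/14)·(1327/11) = 2995/11 and ps = 66 + 2·(1327/11) = 3380/11.
Government outlay = subsidy × quantity = 35 × 1327/11 = 46445/11.

Government cost = 46445/11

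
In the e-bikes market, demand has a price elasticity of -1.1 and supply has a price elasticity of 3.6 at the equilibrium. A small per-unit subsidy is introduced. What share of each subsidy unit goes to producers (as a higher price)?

For a small subsidy around the equilibrium, the benefit split depends on the relative slopes, which at a point are proportional to the elasticities.
Buyer share = εs/(εs + |εd|) = 3.6/(3.6 + 1.1) = 36/47; seller share = |εd|/(εs + |εd|) = 11/47.
So producers capture 11/47 of the subsidy.

Producer share = 11/47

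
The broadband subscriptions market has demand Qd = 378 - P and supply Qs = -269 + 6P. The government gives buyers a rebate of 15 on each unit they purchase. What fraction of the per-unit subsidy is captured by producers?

Pre-subsidy: 378 - P = -269 + 6P gives P* = 647/7, Q* = 1999/7.
With the rebate, buyers effectively pay Pb = Ps − 15, where Ps is the price sellers receive.
Demand in terms of Ps becomes Qd = 378 − 1(Ps − 15) = 393 - Ps. Setting this equal to supply: 393 - Ps = -269 + 6Ps, so Ps = 662/7.
Buyers pay Pb = 662/7 − 15 = 557/7; Q' = -269 + 6·(662/7) = 2089/7.
Buyers' price falls by P* − Pb = 647/7 − 557/7 = 90/7; sellers' price rises by Ps − P* = 662/7 − 647/7 = 15/7.
So producers capture (15/7)/15 = 1/7 of each unit of subsidy.

Producer share = 1/7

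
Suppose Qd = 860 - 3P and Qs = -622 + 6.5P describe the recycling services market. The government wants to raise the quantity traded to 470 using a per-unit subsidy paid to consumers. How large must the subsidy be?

Required subsidy s = 38 per unit

At Q = 470, invert demand for the buyer price: Pb = (860 − 470)/3 = 130; invert supply for the seller price: Ps = (470 − (-622))/6.5 = 168.
The subsidy must fill the gap: s = Ps − Pb = 168 − 130 = 38.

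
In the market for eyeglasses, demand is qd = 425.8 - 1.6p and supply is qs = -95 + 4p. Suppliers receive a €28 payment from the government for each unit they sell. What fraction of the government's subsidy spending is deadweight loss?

Pre-subsidy: 425.8 - 1.6p = -95 + 4p gives p* = 93, q* = 277.
With the subsidy, sellers receive ps = pb + 28 for each unit, where pb is the price buyers pay.
Supply in terms of pb becomes qs = -95 + 4(pb + 28) = 17 + 4pb. Setting this equal to demand: 425.8 - 1.6pb = 17 + 4pb, so pb = 73.
Sellers receive ps = 73 + 28 = 101; q' = 425.8 − 1.6·73 = 309.
ΔCS = ½(277 + 309)(93 − 73) = 5860; ΔPS = ½(277 + 309)(101 − 93) = 2344.
Government spending = 28 × 309 = 8652.
DWL = ½ × 28 × (309 − 277) = 448; fraction = 448 / 8652 = 16/309.

DWL / government spending = 16/309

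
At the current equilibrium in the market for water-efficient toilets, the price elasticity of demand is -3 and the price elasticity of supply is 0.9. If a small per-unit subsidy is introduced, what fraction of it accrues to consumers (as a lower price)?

Consumer share = 3/13

For a small subsidy around the equilibrium, the benefit split depends on the relative slopes, which at a point are proportional to the elasticities.
Buyer share = εs/(εs + |εd|) = 0.9/(0.9 + 3) = 3/13; seller share = |εd|/(εs + |εd|) = 10/13.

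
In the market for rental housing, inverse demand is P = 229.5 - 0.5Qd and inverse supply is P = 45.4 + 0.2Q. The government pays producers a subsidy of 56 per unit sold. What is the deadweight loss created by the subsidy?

Pre-subsidy: 229.5 - 0.5Q = 45.4 + 0.2Q gives Q* = 263 and P* = 98.
With the subsidy, sellers receive Ps = Pb + 56 for each unit, where Pb is the price buyers pay.
On the curves, Pb = 229.5 - 0.5Q and Ps = 45.4 + 0.2Q; the wedge Ps − Pb = 56 gives 45.4 + 0.2Q − (229.5 - 0.5Q) = 56, so Q' = 343.
Then Pb = 229.5 − 0.5·343 = 58 and Ps = 45.4 + 0.2·343 = 114.
The subsidy expands output by 343 − 263 = 80 past the efficient level; on those units the gap between marginal cost and willingness to pay runs from 0 up to 56.
DWL = ½ × 56 × 80 = 2240.

Deadweight loss = 2240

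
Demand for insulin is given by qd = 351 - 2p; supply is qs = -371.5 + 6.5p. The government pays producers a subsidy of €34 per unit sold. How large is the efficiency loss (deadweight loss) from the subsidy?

Deadweight loss = €884

Pre-subsidy: 351 - 2p = -371.5 + 6.5p gives p* = 85, q* = 181.
With the subsidy, sellers receive ps = pb + 34 for each unit, where pb is the price buyers pay.
Supply in terms of pb becomes qs = -371.5 + 6.5(pb + 34) = -150.5 + 6.5pb. Setting this equal to demand: 351 - 2pb = -150.5 + 6.5pb, so pb = 59.
Sellers receive ps = 59 + 34 = 93; q' = 351 − 2·59 = 233.
The subsidy expands output by 233 − 181 = 52 past the efficient level; on those units the gap between marginal cost and willingness to pay runs from 0 up to 34.
DWL = ½ × 34 × 52 = 884.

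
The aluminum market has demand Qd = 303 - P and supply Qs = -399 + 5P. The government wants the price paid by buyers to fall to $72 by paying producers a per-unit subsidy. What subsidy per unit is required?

At a buyer price of 72, quantity demanded is 303 − 1·72 = 231.
Sellers supply 231 only when they receive Ps with -399 + 5·Ps = 231, i.e. Ps = 126.
s = Ps − Pb = 126 − 72 = 54.

Required subsidy s = $54 per unit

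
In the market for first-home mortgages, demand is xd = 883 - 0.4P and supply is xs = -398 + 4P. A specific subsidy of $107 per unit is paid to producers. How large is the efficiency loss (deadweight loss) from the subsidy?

Deadweight loss = 22898/11

Pre-subsidy: 883 - 0.4P = -398 + 4P gives P* = 6405/22, x* = 8432/11.
With the subsidy, sellers receive Ps = Pb + 107 for each unit, where Pb is the price buyers pay.
Supply in terms of Pb becomes xs = -398 + 4(Pb + 107) = 30 + 4Pb. Setting this equal to demand: 883 - 0.4Pb = 30 + 4Pb, so Pb = 4265/22.
Sellers receive Ps = 4265/22 + 107 = 6619/22; x' = 883 − 0.4·(4265/22) = 8860/11.
The subsidy expands output by 8860/11 − 8432/11 = 428/11 past the efficient level; on those units the gap between marginal cost and willingness to pay runs from 0 up to 107.
DWL = ½ × 107 × 428/11 = 22898/11.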